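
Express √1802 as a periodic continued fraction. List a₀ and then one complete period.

[42; 2, 4, 2, 84]

a₀ = ⌊√1802⌋ = 42.
With m₀=0, d₀=1 and mₖ₊₁ = dₖaₖ − mₖ, dₖ₊₁ = (n − mₖ₊₁²)/dₖ, aₖ₊₁ = ⌊(a₀+mₖ₊₁)/dₖ₊₁⌋:
  k=1: m=42, d=38, a=2
  k=2: m=34, d=17, a=4
  k=3: m=34, d=38, a=2
  k=4: m=42, d=1, a=84
d=1 and a=2a₀=84 at k=4, so the next step gives (m, d) = (42, 38) again — its k=1 value — and the period has length 4.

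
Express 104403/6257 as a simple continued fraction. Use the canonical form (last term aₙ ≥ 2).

104403 = 16*6257 + 4291
6257 = 1*4291 + 1966
4291 = 2*1966 + 359
1966 = 5*359 + 171
359 = 2*171 + 17
171 = 10*17 + 1
17 = 17*1 + 0  (stop)
So 104403/6257 = [16; 1, 2, 5, 2, 10, 17].

[16; 1, 2, 5, 2, 10, 17]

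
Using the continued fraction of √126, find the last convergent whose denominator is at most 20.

101/9

√126 = [11; 4, 2, 4, 22, …] (period length 4).
Convergents:
  p_0/q_0 = 11/1
  p_1/q_1 = 45/4
  p_2/q_2 = 101/9
  p_3/q_3 = 449/40
q_2 = 9 ≤ 20 < 40 = q_3, so the answer is 101/9.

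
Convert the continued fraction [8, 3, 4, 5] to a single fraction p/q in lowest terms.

Fold from the inside: start with 5/1.
  4 + 1/5 = 21/5
  3 + 5/21 = 68/21
  8 + 21/68 = 565/68

565/68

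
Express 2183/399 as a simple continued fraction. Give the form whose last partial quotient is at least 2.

[5; 2, 8, 5, 1, 3]

2183 = 5·399 + 188
399 = 2·188 + 23
188 = 8·23 + 4
23 = 5·4 + 3
4 = 1·3 + 1
3 = 3·1 + 0  (stop)
So 2183/399 = [5; 2, 8, 5, 1, 3].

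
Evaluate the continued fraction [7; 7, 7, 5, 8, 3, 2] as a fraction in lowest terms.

Fold from the inside: start with 2/1.
  3 + 1/2 = 7/2
  8 + 2/7 = 58/7
  5 + 7/58 = 297/58
  7 + 58/297 = 2137/297
  7 + 297/2137 = 15256/2137
  7 + 2137/15256 = 108929/15256

108929/15256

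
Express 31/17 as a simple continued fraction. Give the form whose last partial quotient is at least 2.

[1; 1, 4, 1, 2]

31 = 1·17 + 14
17 = 1·14 + 3
14 = 4·3 + 2
3 = 1·2 + 1
2 = 2·1 + 0  (stop)
So 31/17 = [1; 1, 4, 1, 2].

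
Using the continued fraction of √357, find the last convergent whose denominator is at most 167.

3042/161

√357 = [18; 1, 8, 2, 8, 1, 36, …] (period length 6).
Convergents:
  p_0/q_0 = 18/1
  p_1/q_1 = 19/1
  p_2/q_2 = 170/9
  p_3/q_3 = 359/19
  p_4/q_4 = 3042/161
  p_5/q_5 = 3401/180
q_4 = 161 ≤ 167 < 180 = q_5, so the answer is 3042/161.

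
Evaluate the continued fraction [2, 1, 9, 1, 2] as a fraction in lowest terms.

93/32

Fold from the inside: start with 2/1.
  1 + 1/2 = 3/2
  9 + 2/3 = 29/3
  1 + 3/29 = 32/29
  2 + 29/32 = 93/32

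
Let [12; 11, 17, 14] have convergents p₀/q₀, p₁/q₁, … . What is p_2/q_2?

Using pₖ = aₖpₖ₋₁ + pₖ₋₂, qₖ = aₖqₖ₋₁ + qₖ₋₂ (with p₋₁=1, p₋₂=0, q₋₁=0, q₋₂=1):
  k=0: a=12, p=12, q=1
  k=1: a=11, p=133, q=11
  k=2: a=17, p=2273, q=188

2273/188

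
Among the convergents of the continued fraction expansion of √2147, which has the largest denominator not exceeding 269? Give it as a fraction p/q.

6487/140

√2147 = [46; 2, 1, 45, 1, 2, 92, …] (period length 6).
Convergents:
  p_0/q_0 = 46/1
  p_1/q_1 = 93/2
  p_2/q_2 = 139/3
  p_3/q_3 = 6348/137
  p_4/q_4 = 6487/140
  p_5/q_5 = 19322/417
q_4 = 140 ≤ 269 < 417 = q_5, so the answer is 6487/140.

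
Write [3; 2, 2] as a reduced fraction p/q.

17/5

Using pₖ = aₖpₖ₋₁ + pₖ₋₂ and qₖ = aₖqₖ₋₁ + qₖ₋₂:
  k=0: a=3, p=3, q=1
  k=1: a=2, p=7, q=2
  k=2: a=2, p=17, q=5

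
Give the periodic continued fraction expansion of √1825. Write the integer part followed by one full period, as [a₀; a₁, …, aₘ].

a₀ = ⌊√1825⌋ = 42.
With m₀=0, d₀=1 and mₖ₊₁ = dₖaₖ − mₖ, dₖ₊₁ = (n − mₖ₊₁²)/dₖ, aₖ₊₁ = ⌊(a₀+mₖ₊₁)/dₖ₊₁⌋:
  k=1: m=42, d=61, a=1
  k=2: m=19, d=24, a=2
  k=3: m=29, d=41, a=1
  k=4: m=12, d=41, a=1
  k=5: m=29, d=24, a=2
  k=6: m=19, d=61, a=1
  k=7: m=42, d=1, a=84
d=1 and a=2a₀=84 at k=7, so the next step gives (m, d) = (42, 61) again — its k=1 value — and the period has length 7.

[42; 1, 2, 1, 1, 2, 1, 84]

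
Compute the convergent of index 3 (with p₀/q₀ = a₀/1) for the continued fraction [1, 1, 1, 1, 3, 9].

5/3

Using pₖ = aₖpₖ₋₁ + pₖ₋₂, qₖ = aₖqₖ₋₁ + qₖ₋₂ (with p₋₁=1, p₋₂=0, q₋₁=0, q₋₂=1):
  k=0: a=1, p=1, q=1
  k=1: a=1, p=2, q=1
  k=2: a=1, p=3, q=2
  k=3: a=1, p=5, q=3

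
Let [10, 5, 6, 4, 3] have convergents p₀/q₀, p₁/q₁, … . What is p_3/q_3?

1315/129

Using pₖ = aₖpₖ₋₁ + pₖ₋₂, qₖ = aₖqₖ₋₁ + qₖ₋₂ (with p₋₁=1, p₋₂=0, q₋₁=0, q₋₂=1):
  k=0: a=10, p=10, q=1
  k=1: a=5, p=51, q=5
  k=2: a=6, p=316, q=31
  k=3: a=4, p=1315, q=129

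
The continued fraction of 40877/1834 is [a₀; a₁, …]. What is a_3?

40877 = 22·1834 + 529   →  a_0 = 22
1834 = 3·529 + 247   →  a_1 = 3
529 = 2·247 + 35   →  a_2 = 2
247 = 7·35 + 2   →  a_3 = 7

7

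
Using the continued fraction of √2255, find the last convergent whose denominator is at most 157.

√2255 = [47; 2, 18, 2, 94, …] (period length 4).
Convergents:
  p_0/q_0 = 47/1
  p_1/q_1 = 95/2
  p_2/q_2 = 1757/37
  p_3/q_3 = 3609/76
  p_4/q_4 = 341003/7181
q_3 = 76 ≤ 157 < 7181 = q_4, so the answer is 3609/76.

3609/76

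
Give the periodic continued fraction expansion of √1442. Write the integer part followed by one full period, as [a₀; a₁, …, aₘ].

a₀ = ⌊√1442⌋ = 37.

[37; 1, 36, 1, 74]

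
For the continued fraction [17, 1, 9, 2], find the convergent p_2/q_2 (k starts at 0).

179/10

Using pₖ = aₖpₖ₋₁ + pₖ₋₂, qₖ = aₖqₖ₋₁ + qₖ₋₂ (with p₋₁=1, p₋₂=0, q₋₁=0, q₋₂=1):
  k=0: a=17, p=17, q=1
  k=1: a=1, p=18, q=1
  k=2: a=9, p=179, q=10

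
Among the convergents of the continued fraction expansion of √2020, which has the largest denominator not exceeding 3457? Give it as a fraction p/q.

√2020 = [44; 1, 16, 1, 88, …] (period length 4).
Convergents:
  p_0/q_0 = 44/1
  p_1/q_1 = 45/1
  p_2/q_2 = 764/17
  p_3/q_3 = 809/18
  p_4/q_4 = 71956/1601
  p_5/q_5 = 72765/1619
  p_6/q_6 = 1236196/27505
q_5 = 1619 ≤ 3457 < 27505 = q_6, so the answer is 72765/1619.

72765/1619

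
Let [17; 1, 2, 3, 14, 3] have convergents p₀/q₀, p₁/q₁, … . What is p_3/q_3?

Using pₖ = aₖpₖ₋₁ + pₖ₋₂, qₖ = aₖqₖ₋₁ + qₖ₋₂ (with p₋₁=1, p₋₂=0, q₋₁=0, q₋₂=1):
  k=0: a=17, p=17, q=1
  k=1: a=1, p=18, q=1
  k=2: a=2, p=53, q=3
  k=3: a=3, p=177, q=10

177/10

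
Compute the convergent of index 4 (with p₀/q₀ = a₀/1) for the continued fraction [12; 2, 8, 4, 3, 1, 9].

2831/227

Using pₖ = aₖpₖ₋₁ + pₖ₋₂, qₖ = aₖqₖ₋₁ + qₖ₋₂ (with p₋₁=1, p₋₂=0, q₋₁=0, q₋₂=1):
  k=0: a=12, p=12, q=1
  k=1: a=2, p=25, q=2
  k=2: a=8, p=212, q=17
  k=3: a=4, p=873, q=70
  k=4: a=3, p=2831, q=227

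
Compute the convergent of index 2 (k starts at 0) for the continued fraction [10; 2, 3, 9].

73/7

Using pₖ = aₖpₖ₋₁ + pₖ₋₂, qₖ = aₖqₖ₋₁ + qₖ₋₂ (with p₋₁=1, p₋₂=0, q₋₁=0, q₋₂=1):
  k=0: a=10, p=10, q=1
  k=1: a=2, p=21, q=2
  k=2: a=3, p=73, q=7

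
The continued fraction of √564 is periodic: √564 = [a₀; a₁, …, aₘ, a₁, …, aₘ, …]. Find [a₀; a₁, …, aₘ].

[23; 1, 2, 1, 46]

a₀ = ⌊√564⌋ = 23.
With m₀=0, d₀=1 and mₖ₊₁ = dₖaₖ − mₖ, dₖ₊₁ = (n − mₖ₊₁²)/dₖ, aₖ₊₁ = ⌊(a₀+mₖ₊₁)/dₖ₊₁⌋:
  k=1: m=23, d=35, a=1
  k=2: m=12, d=12, a=2
  k=3: m=12, d=35, a=1
  k=4: m=23, d=1, a=46
d=1 and a=2a₀=46 at k=4, so the next step gives (m, d) = (23, 35) again — its k=1 value — and the period has length 4.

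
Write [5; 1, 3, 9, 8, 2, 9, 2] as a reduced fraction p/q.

Using pₖ = aₖpₖ₋₁ + pₖ₋₂ and qₖ = aₖqₖ₋₁ + qₖ₋₂:
  k=0: a=5, p=5, q=1
  k=1: a=1, p=6, q=1
  k=2: a=3, p=23, q=4
  k=3: a=9, p=213, q=37
  k=4: a=8, p=1727, q=300
  k=5: a=2, p=3667, q=637
  k=6: a=9, p=34730, q=6033
  k=7: a=2, p=73127, q=12703

73127/12703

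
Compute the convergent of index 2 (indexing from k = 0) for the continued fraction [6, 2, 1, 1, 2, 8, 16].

Using pₖ = aₖpₖ₋₁ + pₖ₋₂, qₖ = aₖqₖ₋₁ + qₖ₋₂ (with p₋₁=1, p₋₂=0, q₋₁=0, q₋₂=1):
  k=0: a=6, p=6, q=1
  k=1: a=2, p=13, q=2
  k=2: a=1, p=19, q=3

19/3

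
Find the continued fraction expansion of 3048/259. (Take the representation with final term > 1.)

3048 = 11*259 + 199
259 = 1*199 + 60
199 = 3*60 + 19
60 = 3*19 + 3
19 = 6*3 + 1
3 = 3*1 + 0  (stop)
So 3048/259 = [11; 1, 3, 3, 6, 3].

[11; 1, 3, 3, 6, 3]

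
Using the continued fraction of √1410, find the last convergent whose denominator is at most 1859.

√1410 = [37; 1, 1, 4, 1, 1, 74, …] (period length 6).
Convergents:
  p_0/q_0 = 37/1
  p_1/q_1 = 38/1
  p_2/q_2 = 75/2
  p_3/q_3 = 338/9
  p_4/q_4 = 413/11
  p_5/q_5 = 751/20
  p_6/q_6 = 55987/1491
  p_7/q_7 = 56738/1511
  p_8/q_8 = 112725/3002
q_7 = 1511 ≤ 1859 < 3002 = q_8, so the answer is 56738/1511.

56738/1511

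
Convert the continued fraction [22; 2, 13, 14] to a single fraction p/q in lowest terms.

8543/380

Fold from the inside: start with 14/1.
  13 + 1/14 = 183/14
  2 + 14/183 = 380/183
  22 + 183/380 = 8543/380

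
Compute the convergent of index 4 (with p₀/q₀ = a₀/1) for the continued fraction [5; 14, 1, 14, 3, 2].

Using pₖ = aₖpₖ₋₁ + pₖ₋₂, qₖ = aₖqₖ₋₁ + qₖ₋₂ (with p₋₁=1, p₋₂=0, q₋₁=0, q₋₂=1):
  k=0: a=5, p=5, q=1
  k=1: a=14, p=71, q=14
  k=2: a=1, p=76, q=15
  k=3: a=14, p=1135, q=224
  k=4: a=3, p=3481, q=687

3481/687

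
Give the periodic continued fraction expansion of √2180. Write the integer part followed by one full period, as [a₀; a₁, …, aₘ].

[46; 1, 2, 4, 2, 1, 92]

a₀ = ⌊√2180⌋ = 46.
With m₀=0, d₀=1 and mₖ₊₁ = dₖaₖ − mₖ, dₖ₊₁ = (n − mₖ₊₁²)/dₖ, aₖ₊₁ = ⌊(a₀+mₖ₊₁)/dₖ₊₁⌋:
  k=1: m=46, d=64, a=1
  k=2: m=18, d=29, a=2
  k=3: m=40, d=20, a=4
  k=4: m=40, d=29, a=2
  k=5: m=18, d=64, a=1
  k=6: m=46, d=1, a=92
d=1 and a=2a₀=92 at k=6, so the next step gives (m, d) = (46, 64) again — its k=1 value — and the period has length 6.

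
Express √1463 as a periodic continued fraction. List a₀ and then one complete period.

a₀ = ⌊√1463⌋ = 38.
With m₀=0, d₀=1 and mₖ₊₁ = dₖaₖ − mₖ, dₖ₊₁ = (n − mₖ₊₁²)/dₖ, aₖ₊₁ = ⌊(a₀+mₖ₊₁)/dₖ₊₁⌋:
  k=1: m=38, d=19, a=4
  k=2: m=38, d=1, a=76
d=1 and a=2a₀=76 at k=2, so the next step gives (m, d) = (38, 19) again — its k=1 value — and the period has length 2.

[38; 4, 76]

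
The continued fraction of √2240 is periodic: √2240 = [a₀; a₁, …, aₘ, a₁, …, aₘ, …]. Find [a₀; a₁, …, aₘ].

a₀ = ⌊√2240⌋ = 47.
With m₀=0, d₀=1 and mₖ₊₁ = dₖaₖ − mₖ, dₖ₊₁ = (n − mₖ₊₁²)/dₖ, aₖ₊₁ = ⌊(a₀+mₖ₊₁)/dₖ₊₁⌋:
  k=1: m=47, d=31, a=3
  k=2: m=46, d=4, a=23
  k=3: m=46, d=31, a=3
  k=4: m=47, d=1, a=94
d=1 and a=2a₀=94 at k=4, so the next step gives (m, d) = (47, 31) again — its k=1 value — and the period has length 4.

[47; 3, 23, 3, 94]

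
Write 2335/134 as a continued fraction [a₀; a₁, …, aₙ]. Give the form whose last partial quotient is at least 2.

[17; 2, 2, 1, 5, 1, 2]

2335 = 17×134 + 57
134 = 2×57 + 20
57 = 2×20 + 17
20 = 1×17 + 3
17 = 5×3 + 2
3 = 1×2 + 1
2 = 2×1 + 0  (stop)
So 2335/134 = [17; 2, 2, 1, 5, 1, 2].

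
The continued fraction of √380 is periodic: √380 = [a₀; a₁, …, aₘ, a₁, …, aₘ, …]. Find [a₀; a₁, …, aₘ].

a₀ = ⌊√380⌋ = 19.
With m₀=0, d₀=1 and mₖ₊₁ = dₖaₖ − mₖ, dₖ₊₁ = (n − mₖ₊₁²)/dₖ, aₖ₊₁ = ⌊(a₀+mₖ₊₁)/dₖ₊₁⌋:
  k=1: m=19, d=19, a=2
  k=2: m=19, d=1, a=38
d=1 and a=2a₀=38 at k=2, so the next step gives (m, d) = (19, 19) again — its k=1 value — and the period has length 2.

[19; 2, 38]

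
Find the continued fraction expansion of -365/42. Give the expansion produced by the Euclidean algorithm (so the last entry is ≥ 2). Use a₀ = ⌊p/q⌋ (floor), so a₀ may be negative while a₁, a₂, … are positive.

-365 = -9·42 + 13
42 = 3·13 + 3
13 = 4·3 + 1
3 = 3·1 + 0  (stop)
So -365/42 = [-9; 3, 4, 3].

[-9; 3, 4, 3]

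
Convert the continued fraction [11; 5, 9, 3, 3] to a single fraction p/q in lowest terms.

Using pₖ = aₖpₖ₋₁ + pₖ₋₂ and qₖ = aₖqₖ₋₁ + qₖ₋₂:
  k=0: a=11, p=11, q=1
  k=1: a=5, p=56, q=5
  k=2: a=9, p=515, q=46
  k=3: a=3, p=1601, q=143
  k=4: a=3, p=5318, q=475

5318/475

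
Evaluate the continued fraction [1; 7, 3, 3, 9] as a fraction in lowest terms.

Using pₖ = aₖpₖ₋₁ + pₖ₋₂ and qₖ = aₖqₖ₋₁ + qₖ₋₂:
  k=0: a=1, p=1, q=1
  k=1: a=7, p=8, q=7
  k=2: a=3, p=25, q=22
  k=3: a=3, p=83, q=73
  k=4: a=9, p=772, q=679

772/679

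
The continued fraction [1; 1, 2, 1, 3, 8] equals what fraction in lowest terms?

215/124

Using pₖ = aₖpₖ₋₁ + pₖ₋₂ and qₖ = aₖqₖ₋₁ + qₖ₋₂:
  k=0: a=1, p=1, q=1
  k=1: a=1, p=2, q=1
  k=2: a=2, p=5, q=3
  k=3: a=1, p=7, q=4
  k=4: a=3, p=26, q=15
  k=5: a=8, p=215, q=124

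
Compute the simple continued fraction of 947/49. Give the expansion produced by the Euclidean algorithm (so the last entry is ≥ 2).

[19; 3, 16]

947 = 19*49 + 16
49 = 3*16 + 1
16 = 16*1 + 0  (stop)
So 947/49 = [19; 3, 16].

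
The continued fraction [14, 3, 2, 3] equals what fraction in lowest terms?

Fold from the inside: start with 3/1.
  2 + 1/3 = 7/3
  3 + 3/7 = 24/7
  14 + 7/24 = 343/24

343/24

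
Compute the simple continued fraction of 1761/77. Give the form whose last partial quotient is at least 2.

[22; 1, 6, 1, 2, 3]

1761 = 22×77 + 67
77 = 1×67 + 10
67 = 6×10 + 7
10 = 1×7 + 3
7 = 2×3 + 1
3 = 3×1 + 0  (stop)
So 1761/77 = [22; 1, 6, 1, 2, 3].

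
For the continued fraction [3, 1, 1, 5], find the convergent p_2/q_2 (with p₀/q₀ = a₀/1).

Using pₖ = aₖpₖ₋₁ + pₖ₋₂, qₖ = aₖqₖ₋₁ + qₖ₋₂ (with p₋₁=1, p₋₂=0, q₋₁=0, q₋₂=1):
  k=0: a=3, p=3, q=1
  k=1: a=1, p=4, q=1
  k=2: a=1, p=7, q=2

7/2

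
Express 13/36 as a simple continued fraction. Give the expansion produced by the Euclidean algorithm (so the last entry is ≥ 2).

13 = 0*36 + 13
36 = 2*13 + 10
13 = 1*10 + 3
10 = 3*3 + 1
3 = 3*1 + 0  (stop)
So 13/36 = [0; 2, 1, 3, 3].

[0; 2, 1, 3, 3]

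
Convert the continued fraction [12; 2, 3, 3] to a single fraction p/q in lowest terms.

Using pₖ = aₖpₖ₋₁ + pₖ₋₂ and qₖ = aₖqₖ₋₁ + qₖ₋₂:
  k=0: a=12, p=12, q=1
  k=1: a=2, p=25, q=2
  k=2: a=3, p=87, q=7
  k=3: a=3, p=286, q=23

286/23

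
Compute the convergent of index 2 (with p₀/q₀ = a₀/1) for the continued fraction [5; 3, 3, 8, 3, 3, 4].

53/10

Using pₖ = aₖpₖ₋₁ + pₖ₋₂, qₖ = aₖqₖ₋₁ + qₖ₋₂ (with p₋₁=1, p₋₂=0, q₋₁=0, q₋₂=1):
  k=0: a=5, p=5, q=1
  k=1: a=3, p=16, q=3
  k=2: a=3, p=53, q=10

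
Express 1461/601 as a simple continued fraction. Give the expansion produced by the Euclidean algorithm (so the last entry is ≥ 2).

[2; 2, 3, 8, 3, 3]

1461 = 2*601 + 259
601 = 2*259 + 83
259 = 3*83 + 10
83 = 8*10 + 3
10 = 3*3 + 1
3 = 3*1 + 0  (stop)
So 1461/601 = [2; 2, 3, 8, 3, 3].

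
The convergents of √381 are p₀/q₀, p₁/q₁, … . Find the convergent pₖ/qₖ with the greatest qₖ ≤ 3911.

40112/2055

√381 = [19; 1, 1, 12, 1, 1, 38, …] (period length 6).
Convergents:
  p_0/q_0 = 19/1
  p_1/q_1 = 20/1
  p_2/q_2 = 39/2
  p_3/q_3 = 488/25
  p_4/q_4 = 527/27
  p_5/q_5 = 1015/52
  p_6/q_6 = 39097/2003
  p_7/q_7 = 40112/2055
  p_8/q_8 = 79209/4058
q_7 = 2055 ≤ 3911 < 4058 = q_8, so the answer is 40112/2055.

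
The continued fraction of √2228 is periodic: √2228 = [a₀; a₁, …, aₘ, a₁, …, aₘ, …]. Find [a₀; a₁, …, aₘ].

a₀ = ⌊√2228⌋ = 47.
With m₀=0, d₀=1 and mₖ₊₁ = dₖaₖ − mₖ, dₖ₊₁ = (n − mₖ₊₁²)/dₖ, aₖ₊₁ = ⌊(a₀+mₖ₊₁)/dₖ₊₁⌋:
  k=1: m=47, d=19, a=4
  k=2: m=29, d=73, a=1
  k=3: m=44, d=4, a=22
  k=4: m=44, d=73, a=1
  k=5: m=29, d=19, a=4
  k=6: m=47, d=1, a=94
d=1 and a=2a₀=94 at k=6, so the next step gives (m, d) = (47, 19) again — its k=1 value — and the period has length 6.

[47; 4, 1, 22, 1, 4, 94]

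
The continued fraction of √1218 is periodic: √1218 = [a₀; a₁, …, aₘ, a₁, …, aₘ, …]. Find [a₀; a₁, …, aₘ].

a₀ = ⌊√1218⌋ = 34.

[34; 1, 8, 1, 68]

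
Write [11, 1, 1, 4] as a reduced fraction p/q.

Using pₖ = aₖpₖ₋₁ + pₖ₋₂ and qₖ = aₖqₖ₋₁ + qₖ₋₂:
  k=0: a=11, p=11, q=1
  k=1: a=1, p=12, q=1
  k=2: a=1, p=23, q=2
  k=3: a=4, p=104, q=9

104/9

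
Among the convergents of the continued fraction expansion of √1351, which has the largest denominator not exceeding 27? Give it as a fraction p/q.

147/4

√1351 = [36; 1, 3, 10, 3, 1, 72, …] (period length 6).
Convergents:
  p_0/q_0 = 36/1
  p_1/q_1 = 37/1
  p_2/q_2 = 147/4
  p_3/q_3 = 1507/41
q_2 = 4 ≤ 27 < 41 = q_3, so the answer is 147/4.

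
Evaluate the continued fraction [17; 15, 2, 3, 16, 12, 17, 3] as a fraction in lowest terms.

Using pₖ = aₖpₖ₋₁ + pₖ₋₂ and qₖ = aₖqₖ₋₁ + qₖ₋₂:
  k=0: a=17, p=17, q=1
  k=1: a=15, p=256, q=15
  k=2: a=2, p=529, q=31
  k=3: a=3, p=1843, q=108
  k=4: a=16, p=30017, q=1759
  k=5: a=12, p=362047, q=21216
  k=6: a=17, p=6184816, q=362431
  k=7: a=3, p=18916495, q=1108509

18916495/1108509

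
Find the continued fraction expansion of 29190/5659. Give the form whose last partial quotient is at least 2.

29190 = 5·5659 + 895
5659 = 6·895 + 289
895 = 3·289 + 28
289 = 10·28 + 9
28 = 3·9 + 1
9 = 9·1 + 0  (stop)
So 29190/5659 = [5; 6, 3, 10, 3, 9].

[5; 6, 3, 10, 3, 9]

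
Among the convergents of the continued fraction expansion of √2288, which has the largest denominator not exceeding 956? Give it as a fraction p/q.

27504/575

√2288 = [47; 1, 4, 1, 94, …] (period length 4).
Convergents:
  p_0/q_0 = 47/1
  p_1/q_1 = 48/1
  p_2/q_2 = 239/5
  p_3/q_3 = 287/6
  p_4/q_4 = 27217/569
  p_5/q_5 = 27504/575
  p_6/q_6 = 137233/2869
q_5 = 575 ≤ 956 < 2869 = q_6, so the answer is 27504/575.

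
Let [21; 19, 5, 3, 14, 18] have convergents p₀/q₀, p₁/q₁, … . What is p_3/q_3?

6463/307

Using pₖ = aₖpₖ₋₁ + pₖ₋₂, qₖ = aₖqₖ₋₁ + qₖ₋₂ (with p₋₁=1, p₋₂=0, q₋₁=0, q₋₂=1):
  k=0: a=21, p=21, q=1
  k=1: a=19, p=400, q=19
  k=2: a=5, p=2021, q=96
  k=3: a=3, p=6463, q=307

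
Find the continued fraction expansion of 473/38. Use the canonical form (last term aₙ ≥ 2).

473 = 12*38 + 17
38 = 2*17 + 4
17 = 4*4 + 1
4 = 4*1 + 0  (stop)
So 473/38 = [12; 2, 4, 4].

[12; 2, 4, 4]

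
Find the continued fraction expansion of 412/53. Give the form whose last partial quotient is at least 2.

[7; 1, 3, 2, 2, 2]

412 = 7·53 + 41
53 = 1·41 + 12
41 = 3·12 + 5
12 = 2·5 + 2
5 = 2·2 + 1
2 = 2·1 + 0  (stop)
So 412/53 = [7; 1, 3, 2, 2, 2].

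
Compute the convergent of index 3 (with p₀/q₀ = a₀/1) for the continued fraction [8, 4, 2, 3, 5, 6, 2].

255/31

Using pₖ = aₖpₖ₋₁ + pₖ₋₂, qₖ = aₖqₖ₋₁ + qₖ₋₂ (with p₋₁=1, p₋₂=0, q₋₁=0, q₋₂=1):
  k=0: a=8, p=8, q=1
  k=1: a=4, p=33, q=4
  k=2: a=2, p=74, q=9
  k=3: a=3, p=255, q=31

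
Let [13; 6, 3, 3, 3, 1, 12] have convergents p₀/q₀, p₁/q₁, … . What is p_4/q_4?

Using pₖ = aₖpₖ₋₁ + pₖ₋₂, qₖ = aₖqₖ₋₁ + qₖ₋₂ (with p₋₁=1, p₋₂=0, q₋₁=0, q₋₂=1):
  k=0: a=13, p=13, q=1
  k=1: a=6, p=79, q=6
  k=2: a=3, p=250, q=19
  k=3: a=3, p=829, q=63
  k=4: a=3, p=2737, q=208

2737/208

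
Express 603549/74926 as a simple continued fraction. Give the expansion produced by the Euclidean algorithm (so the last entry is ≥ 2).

603549 = 8·74926 + 4141
74926 = 18·4141 + 388
4141 = 10·388 + 261
388 = 1·261 + 127
261 = 2·127 + 7
127 = 18·7 + 1
7 = 7·1 + 0  (stop)
So 603549/74926 = [8; 18, 10, 1, 2, 18, 7].

[8; 18, 10, 1, 2, 18, 7]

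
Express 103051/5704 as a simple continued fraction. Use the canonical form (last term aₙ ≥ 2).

[18; 15, 19, 1, 18]

103051 = 18·5704 + 379
5704 = 15·379 + 19
379 = 19·19 + 18
19 = 1·18 + 1
18 = 18·1 + 0  (stop)
So 103051/5704 = [18; 15, 19, 1, 18].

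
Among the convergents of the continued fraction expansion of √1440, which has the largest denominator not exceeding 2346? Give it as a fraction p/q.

54758/1443

√1440 = [37; 1, 17, 1, 74, …] (period length 4).
Convergents:
  p_0/q_0 = 37/1
  p_1/q_1 = 38/1
  p_2/q_2 = 683/18
  p_3/q_3 = 721/19
  p_4/q_4 = 54037/1424
  p_5/q_5 = 54758/1443
  p_6/q_6 = 984923/25955
q_5 = 1443 ≤ 2346 < 25955 = q_6, so the answer is 54758/1443.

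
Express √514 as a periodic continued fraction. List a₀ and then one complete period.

a₀ = ⌊√514⌋ = 22.
With m₀=0, d₀=1 and mₖ₊₁ = dₖaₖ − mₖ, dₖ₊₁ = (n − mₖ₊₁²)/dₖ, aₖ₊₁ = ⌊(a₀+mₖ₊₁)/dₖ₊₁⌋:
  k=1: m=22, d=30, a=1
  k=2: m=8, d=15, a=2
  k=3: m=22, d=2, a=22
  k=4: m=22, d=15, a=2
  k=5: m=8, d=30, a=1
  k=6: m=22, d=1, a=44
d=1 and a=2a₀=44 at k=6, so the next step gives (m, d) = (22, 30) again — its k=1 value — and the period has length 6.

[22; 1, 2, 22, 2, 1, 44]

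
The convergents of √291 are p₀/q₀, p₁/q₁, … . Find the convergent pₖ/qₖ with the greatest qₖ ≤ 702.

9877/579

√291 = [17; 17, 34, …] (period length 2).
Convergents:
  p_0/q_0 = 17/1
  p_1/q_1 = 290/17
  p_2/q_2 = 9877/579
  p_3/q_3 = 168199/9860
q_2 = 579 ≤ 702 < 9860 = q_3, so the answer is 9877/579.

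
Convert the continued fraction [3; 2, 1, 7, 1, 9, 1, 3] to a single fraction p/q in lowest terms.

Fold from the inside: start with 3/1.
  1 + 1/3 = 4/3
  9 + 3/4 = 39/4
  1 + 4/39 = 43/39
  7 + 39/43 = 340/43
  1 + 43/340 = 383/340
  2 + 340/383 = 1106/383
  3 + 383/1106 = 3701/1106

3701/1106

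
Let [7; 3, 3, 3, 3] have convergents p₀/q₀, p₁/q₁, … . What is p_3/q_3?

Using pₖ = aₖpₖ₋₁ + pₖ₋₂, qₖ = aₖqₖ₋₁ + qₖ₋₂ (with p₋₁=1, p₋₂=0, q₋₁=0, q₋₂=1):
  k=0: a=7, p=7, q=1
  k=1: a=3, p=22, q=3
  k=2: a=3, p=73, q=10
  k=3: a=3, p=241, q=33

241/33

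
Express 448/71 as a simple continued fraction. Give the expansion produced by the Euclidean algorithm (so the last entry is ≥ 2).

[6; 3, 4, 2, 2]

448 = 6·71 + 22
71 = 3·22 + 5
22 = 4·5 + 2
5 = 2·2 + 1
2 = 2·1 + 0  (stop)
So 448/71 = [6; 3, 4, 2, 2].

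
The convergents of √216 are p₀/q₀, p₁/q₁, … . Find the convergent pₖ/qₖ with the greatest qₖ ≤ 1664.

14403/980

√216 = [14; 1, 2, 3, 2, 1, 28, …] (period length 6).
Convergents:
  p_0/q_0 = 14/1
  p_1/q_1 = 15/1
  p_2/q_2 = 44/3
  p_3/q_3 = 147/10
  p_4/q_4 = 338/23
  p_5/q_5 = 485/33
  p_6/q_6 = 13918/947
  p_7/q_7 = 14403/980
  p_8/q_8 = 42724/2907
q_7 = 980 ≤ 1664 < 2907 = q_8, so the answer is 14403/980.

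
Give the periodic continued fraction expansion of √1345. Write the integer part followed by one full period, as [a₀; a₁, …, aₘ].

[36; 1, 2, 14, 2, 1, 72]

a₀ = ⌊√1345⌋ = 36.
With m₀=0, d₀=1 and mₖ₊₁ = dₖaₖ − mₖ, dₖ₊₁ = (n − mₖ₊₁²)/dₖ, aₖ₊₁ = ⌊(a₀+mₖ₊₁)/dₖ₊₁⌋:
  k=1: m=36, d=49, a=1
  k=2: m=13, d=24, a=2
  k=3: m=35, d=5, a=14
  k=4: m=35, d=24, a=2
  k=5: m=13, d=49, a=1
  k=6: m=36, d=1, a=72
d=1 and a=2a₀=72 at k=6, so the next step gives (m, d) = (36, 49) again — its k=1 value — and the period has length 6.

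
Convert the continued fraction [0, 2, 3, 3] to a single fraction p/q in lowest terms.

Using pₖ = aₖpₖ₋₁ + pₖ₋₂ and qₖ = aₖqₖ₋₁ + qₖ₋₂:
  k=0: a=0, p=0, q=1
  k=1: a=2, p=1, q=2
  k=2: a=3, p=3, q=7
  k=3: a=3, p=10, q=23

10/23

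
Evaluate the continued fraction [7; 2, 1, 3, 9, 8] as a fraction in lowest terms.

Using pₖ = aₖpₖ₋₁ + pₖ₋₂ and qₖ = aₖqₖ₋₁ + qₖ₋₂:
  k=0: a=7, p=7, q=1
  k=1: a=2, p=15, q=2
  k=2: a=1, p=22, q=3
  k=3: a=3, p=81, q=11
  k=4: a=9, p=751, q=102
  k=5: a=8, p=6089, q=827

6089/827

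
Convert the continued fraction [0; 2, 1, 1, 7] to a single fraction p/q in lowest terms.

15/38

Fold from the inside: start with 7/1.
  1 + 1/7 = 8/7
  1 + 7/8 = 15/8
  2 + 8/15 = 38/15
  0 + 15/38 = 15/38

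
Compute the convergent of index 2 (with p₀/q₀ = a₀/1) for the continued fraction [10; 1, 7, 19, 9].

87/8

Using pₖ = aₖpₖ₋₁ + pₖ₋₂, qₖ = aₖqₖ₋₁ + qₖ₋₂ (with p₋₁=1, p₋₂=0, q₋₁=0, q₋₂=1):
  k=0: a=10, p=10, q=1
  k=1: a=1, p=11, q=1
  k=2: a=7, p=87, q=8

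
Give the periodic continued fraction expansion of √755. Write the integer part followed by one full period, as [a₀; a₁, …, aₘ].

[27; 2, 10, 2, 54]

a₀ = ⌊√755⌋ = 27.
With m₀=0, d₀=1 and mₖ₊₁ = dₖaₖ − mₖ, dₖ₊₁ = (n − mₖ₊₁²)/dₖ, aₖ₊₁ = ⌊(a₀+mₖ₊₁)/dₖ₊₁⌋:
  k=1: m=27, d=26, a=2
  k=2: m=25, d=5, a=10
  k=3: m=25, d=26, a=2
  k=4: m=27, d=1, a=54
d=1 and a=2a₀=54 at k=4, so the next step gives (m, d) = (27, 26) again — its k=1 value — and the period has length 4.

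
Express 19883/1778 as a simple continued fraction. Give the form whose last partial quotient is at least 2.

19883 = 11×1778 + 325
1778 = 5×325 + 153
325 = 2×153 + 19
153 = 8×19 + 1
19 = 19×1 + 0  (stop)
So 19883/1778 = [11; 5, 2, 8, 19].

[11; 5, 2, 8, 19]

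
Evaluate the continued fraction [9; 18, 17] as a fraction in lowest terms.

Fold from the inside: start with 17/1.
  18 + 1/17 = 307/17
  9 + 17/307 = 2780/307

2780/307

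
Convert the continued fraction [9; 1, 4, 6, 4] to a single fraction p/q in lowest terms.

Using pₖ = aₖpₖ₋₁ + pₖ₋₂ and qₖ = aₖqₖ₋₁ + qₖ₋₂:
  k=0: a=9, p=9, q=1
  k=1: a=1, p=10, q=1
  k=2: a=4, p=49, q=5
  k=3: a=6, p=304, q=31
  k=4: a=4, p=1265, q=129

1265/129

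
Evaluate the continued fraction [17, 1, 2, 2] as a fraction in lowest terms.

124/7

Using pₖ = aₖpₖ₋₁ + pₖ₋₂ and qₖ = aₖqₖ₋₁ + qₖ₋₂:
  k=0: a=17, p=17, q=1
  k=1: a=1, p=18, q=1
  k=2: a=2, p=53, q=3
  k=3: a=2, p=124, q=7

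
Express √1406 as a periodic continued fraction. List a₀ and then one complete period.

a₀ = ⌊√1406⌋ = 37.

[37; 2, 74]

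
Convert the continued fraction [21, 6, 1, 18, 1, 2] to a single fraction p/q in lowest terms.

8669/410

Fold from the inside: start with 2/1.
  1 + 1/2 = 3/2
  18 + 2/3 = 56/3
  1 + 3/56 = 59/56
  6 + 56/59 = 410/59
  21 + 59/410 = 8669/410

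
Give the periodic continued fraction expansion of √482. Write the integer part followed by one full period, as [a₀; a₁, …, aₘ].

a₀ = ⌊√482⌋ = 21.
With m₀=0, d₀=1 and mₖ₊₁ = dₖaₖ − mₖ, dₖ₊₁ = (n − mₖ₊₁²)/dₖ, aₖ₊₁ = ⌊(a₀+mₖ₊₁)/dₖ₊₁⌋:
  k=1: m=21, d=41, a=1
  k=2: m=20, d=2, a=20
  k=3: m=20, d=41, a=1
  k=4: m=21, d=1, a=42
d=1 and a=2a₀=42 at k=4, so the next step gives (m, d) = (21, 41) again — its k=1 value — and the period has length 4.

[21; 1, 20, 1, 42]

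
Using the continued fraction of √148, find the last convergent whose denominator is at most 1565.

√148 = [12; 6, 24, …] (period length 2).
Convergents:
  p_0/q_0 = 12/1
  p_1/q_1 = 73/6
  p_2/q_2 = 1764/145
  p_3/q_3 = 10657/876
  p_4/q_4 = 257532/21169
q_3 = 876 ≤ 1565 < 21169 = q_4, so the answer is 10657/876.

10657/876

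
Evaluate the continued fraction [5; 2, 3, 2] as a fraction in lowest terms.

87/16

Fold from the inside: start with 2/1.
  3 + 1/2 = 7/2
  2 + 2/7 = 16/7
  5 + 7/16 = 87/16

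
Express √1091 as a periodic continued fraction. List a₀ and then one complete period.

[33; 33, 66]

a₀ = ⌊√1091⌋ = 33.
With m₀=0, d₀=1 and mₖ₊₁ = dₖaₖ − mₖ, dₖ₊₁ = (n − mₖ₊₁²)/dₖ, aₖ₊₁ = ⌊(a₀+mₖ₊₁)/dₖ₊₁⌋:
  k=1: m=33, d=2, a=33
  k=2: m=33, d=1, a=66
d=1 and a=2a₀=66 at k=2, so the next step gives (m, d) = (33, 2) again — its k=1 value — and the period has length 2.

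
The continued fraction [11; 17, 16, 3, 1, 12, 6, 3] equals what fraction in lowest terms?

Fold from the inside: start with 3/1.
  6 + 1/3 = 19/3
  12 + 3/19 = 231/19
  1 + 19/231 = 250/231
  3 + 231/250 = 981/250
  16 + 250/981 = 15946/981
  17 + 981/15946 = 272063/15946
  11 + 15946/272063 = 3008639/272063

3008639/272063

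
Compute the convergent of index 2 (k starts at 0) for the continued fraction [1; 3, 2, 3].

Using pₖ = aₖpₖ₋₁ + pₖ₋₂, qₖ = aₖqₖ₋₁ + qₖ₋₂ (with p₋₁=1, p₋₂=0, q₋₁=0, q₋₂=1):
  k=0: a=1, p=1, q=1
  k=1: a=3, p=4, q=3
  k=2: a=2, p=9, q=7

9/7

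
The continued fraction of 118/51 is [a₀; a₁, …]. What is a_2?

118 = 2·51 + 16   →  a_0 = 2
51 = 3·16 + 3   →  a_1 = 3
16 = 5·3 + 1   →  a_2 = 5

5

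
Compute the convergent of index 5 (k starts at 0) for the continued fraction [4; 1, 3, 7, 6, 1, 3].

Using pₖ = aₖpₖ₋₁ + pₖ₋₂, qₖ = aₖqₖ₋₁ + qₖ₋₂ (with p₋₁=1, p₋₂=0, q₋₁=0, q₋₂=1):
  k=0: a=4, p=4, q=1
  k=1: a=1, p=5, q=1
  k=2: a=3, p=19, q=4
  k=3: a=7, p=138, q=29
  k=4: a=6, p=847, q=178
  k=5: a=1, p=985, q=207

985/207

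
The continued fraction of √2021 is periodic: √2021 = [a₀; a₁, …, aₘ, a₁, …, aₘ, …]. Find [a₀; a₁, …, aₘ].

[44; 1, 21, 2, 21, 1, 88]

a₀ = ⌊√2021⌋ = 44.
With m₀=0, d₀=1 and mₖ₊₁ = dₖaₖ − mₖ, dₖ₊₁ = (n − mₖ₊₁²)/dₖ, aₖ₊₁ = ⌊(a₀+mₖ₊₁)/dₖ₊₁⌋:
  k=1: m=44, d=85, a=1
  k=2: m=41, d=4, a=21
  k=3: m=43, d=43, a=2
  k=4: m=43, d=4, a=21
  k=5: m=41, d=85, a=1
  k=6: m=44, d=1, a=88
d=1 and a=2a₀=88 at k=6, so the next step gives (m, d) = (44, 85) again — its k=1 value — and the period has length 6.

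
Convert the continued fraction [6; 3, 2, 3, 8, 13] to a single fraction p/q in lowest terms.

Using pₖ = aₖpₖ₋₁ + pₖ₋₂ and qₖ = aₖqₖ₋₁ + qₖ₋₂:
  k=0: a=6, p=6, q=1
  k=1: a=3, p=19, q=3
  k=2: a=2, p=44, q=7
  k=3: a=3, p=151, q=24
  k=4: a=8, p=1252, q=199
  k=5: a=13, p=16427, q=2611

16427/2611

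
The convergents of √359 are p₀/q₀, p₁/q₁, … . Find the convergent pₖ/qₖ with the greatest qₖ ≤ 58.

√359 = [18; 1, 17, 1, 36, …] (period length 4).
Convergents:
  p_0/q_0 = 18/1
  p_1/q_1 = 19/1
  p_2/q_2 = 341/18
  p_3/q_3 = 360/19
  p_4/q_4 = 13301/702
q_3 = 19 ≤ 58 < 702 = q_4, so the answer is 360/19.

360/19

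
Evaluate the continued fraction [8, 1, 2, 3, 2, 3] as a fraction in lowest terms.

687/79

Fold from the inside: start with 3/1.
  2 + 1/3 = 7/3
  3 + 3/7 = 24/7
  2 + 7/24 = 55/24
  1 + 24/55 = 79/55
  8 + 55/79 = 687/79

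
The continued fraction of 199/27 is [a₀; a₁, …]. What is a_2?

199 = 7·27 + 10   →  a_0 = 7
27 = 2·10 + 7   →  a_1 = 2
10 = 1·7 + 3   →  a_2 = 1

1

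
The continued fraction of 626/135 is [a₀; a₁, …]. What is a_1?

1

626 = 4·135 + 86   →  a_0 = 4
135 = 1·86 + 49   →  a_1 = 1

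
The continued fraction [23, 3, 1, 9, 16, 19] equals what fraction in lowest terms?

278402/11971

Using pₖ = aₖpₖ₋₁ + pₖ₋₂ and qₖ = aₖqₖ₋₁ + qₖ₋₂:
  k=0: a=23, p=23, q=1
  k=1: a=3, p=70, q=3
  k=2: a=1, p=93, q=4
  k=3: a=9, p=907, q=39
  k=4: a=16, p=14605, q=628
  k=5: a=19, p=278402, q=11971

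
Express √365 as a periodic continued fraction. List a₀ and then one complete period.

a₀ = ⌊√365⌋ = 19.

[19; 9, 1, 1, 9, 38]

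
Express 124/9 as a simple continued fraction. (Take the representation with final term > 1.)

[13; 1, 3, 2]

124 = 13*9 + 7
9 = 1*7 + 2
7 = 3*2 + 1
2 = 2*1 + 0  (stop)
So 124/9 = [13; 1, 3, 2].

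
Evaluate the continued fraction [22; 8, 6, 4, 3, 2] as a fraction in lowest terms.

33759/1526

Fold from the inside: start with 2/1.
  3 + 1/2 = 7/2
  4 + 2/7 = 30/7
  6 + 7/30 = 187/30
  8 + 30/187 = 1526/187
  22 + 187/1526 = 33759/1526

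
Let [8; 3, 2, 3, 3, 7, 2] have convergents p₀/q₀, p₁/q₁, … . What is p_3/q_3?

199/24

Using pₖ = aₖpₖ₋₁ + pₖ₋₂, qₖ = aₖqₖ₋₁ + qₖ₋₂ (with p₋₁=1, p₋₂=0, q₋₁=0, q₋₂=1):
  k=0: a=8, p=8, q=1
  k=1: a=3, p=25, q=3
  k=2: a=2, p=58, q=7
  k=3: a=3, p=199, q=24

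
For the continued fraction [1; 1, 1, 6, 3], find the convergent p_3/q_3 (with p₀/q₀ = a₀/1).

Using pₖ = aₖpₖ₋₁ + pₖ₋₂, qₖ = aₖqₖ₋₁ + qₖ₋₂ (with p₋₁=1, p₋₂=0, q₋₁=0, q₋₂=1):
  k=0: a=1, p=1, q=1
  k=1: a=1, p=2, q=1
  k=2: a=1, p=3, q=2
  k=3: a=6, p=20, q=13

20/13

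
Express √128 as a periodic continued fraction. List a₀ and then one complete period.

a₀ = ⌊√128⌋ = 11.
With m₀=0, d₀=1 and mₖ₊₁ = dₖaₖ − mₖ, dₖ₊₁ = (n − mₖ₊₁²)/dₖ, aₖ₊₁ = ⌊(a₀+mₖ₊₁)/dₖ₊₁⌋:
  k=1: m=11, d=7, a=3
  k=2: m=10, d=4, a=5
  k=3: m=10, d=7, a=3
  k=4: m=11, d=1, a=22
d=1 and a=2a₀=22 at k=4, so the next step gives (m, d) = (11, 7) again — its k=1 value — and the period has length 4.

[11; 3, 5, 3, 22]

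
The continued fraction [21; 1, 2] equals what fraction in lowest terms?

Using pₖ = aₖpₖ₋₁ + pₖ₋₂ and qₖ = aₖqₖ₋₁ + qₖ₋₂:
  k=0: a=21, p=21, q=1
  k=1: a=1, p=22, q=1
  k=2: a=2, p=65, q=3

65/3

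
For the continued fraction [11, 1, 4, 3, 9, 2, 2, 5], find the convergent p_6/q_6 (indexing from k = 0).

9178/777

Using pₖ = aₖpₖ₋₁ + pₖ₋₂, qₖ = aₖqₖ₋₁ + qₖ₋₂ (with p₋₁=1, p₋₂=0, q₋₁=0, q₋₂=1):
  k=0: a=11, p=11, q=1
  k=1: a=1, p=12, q=1
  k=2: a=4, p=59, q=5
  k=3: a=3, p=189, q=16
  k=4: a=9, p=1760, q=149
  k=5: a=2, p=3709, q=314
  k=6: a=2, p=9178, q=777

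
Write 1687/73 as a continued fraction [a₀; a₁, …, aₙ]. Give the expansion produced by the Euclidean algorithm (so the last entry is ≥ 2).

1687 = 23×73 + 8
73 = 9×8 + 1
8 = 8×1 + 0  (stop)
So 1687/73 = [23; 9, 8].

[23; 9, 8]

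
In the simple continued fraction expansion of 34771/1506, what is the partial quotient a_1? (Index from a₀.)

11

34771 = 23·1506 + 133   →  a_0 = 23
1506 = 11·133 + 43   →  a_1 = 11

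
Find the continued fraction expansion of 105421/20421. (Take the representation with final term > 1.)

105421 = 5*20421 + 3316
20421 = 6*3316 + 525
3316 = 6*525 + 166
525 = 3*166 + 27
166 = 6*27 + 4
27 = 6*4 + 3
4 = 1*3 + 1
3 = 3*1 + 0  (stop)
So 105421/20421 = [5; 6, 6, 3, 6, 6, 1, 3].

[5; 6, 6, 3, 6, 6, 1, 3]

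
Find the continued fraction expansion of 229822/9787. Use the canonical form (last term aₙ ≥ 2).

[23; 2, 13, 1, 2, 6, 18]

229822 = 23·9787 + 4721
9787 = 2·4721 + 345
4721 = 13·345 + 236
345 = 1·236 + 109
236 = 2·109 + 18
109 = 6·18 + 1
18 = 18·1 + 0  (stop)
So 229822/9787 = [23; 2, 13, 1, 2, 6, 18].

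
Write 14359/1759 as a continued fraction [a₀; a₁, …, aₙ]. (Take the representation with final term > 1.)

14359 = 8·1759 + 287
1759 = 6·287 + 37
287 = 7·37 + 28
37 = 1·28 + 9
28 = 3·9 + 1
9 = 9·1 + 0  (stop)
So 14359/1759 = [8; 6, 7, 1, 3, 9].

[8; 6, 7, 1, 3, 9]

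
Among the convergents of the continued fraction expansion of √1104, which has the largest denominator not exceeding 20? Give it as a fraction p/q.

√1104 = [33; 4, 2, 2, 2, 4, 66, …] (period length 6).
Convergents:
  p_0/q_0 = 33/1
  p_1/q_1 = 133/4
  p_2/q_2 = 299/9
  p_3/q_3 = 731/22
q_2 = 9 ≤ 20 < 22 = q_3, so the answer is 299/9.

299/9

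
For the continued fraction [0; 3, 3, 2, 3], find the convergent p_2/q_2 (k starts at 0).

3/10

Using pₖ = aₖpₖ₋₁ + pₖ₋₂, qₖ = aₖqₖ₋₁ + qₖ₋₂ (with p₋₁=1, p₋₂=0, q₋₁=0, q₋₂=1):
  k=0: a=0, p=0, q=1
  k=1: a=3, p=1, q=3
  k=2: a=3, p=3, q=10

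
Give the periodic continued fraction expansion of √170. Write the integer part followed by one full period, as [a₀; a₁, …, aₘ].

a₀ = ⌊√170⌋ = 13.

[13; 26]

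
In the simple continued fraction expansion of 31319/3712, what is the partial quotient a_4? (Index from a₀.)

14

31319 = 8·3712 + 1623   →  a_0 = 8
3712 = 2·1623 + 466   →  a_1 = 2
1623 = 3·466 + 225   →  a_2 = 3
466 = 2·225 + 16   →  a_3 = 2
225 = 14·16 + 1   →  a_4 = 14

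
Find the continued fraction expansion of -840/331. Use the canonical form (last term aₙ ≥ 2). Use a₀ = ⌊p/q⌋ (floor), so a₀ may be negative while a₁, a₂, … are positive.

[-3; 2, 6, 8, 3]

-840 = -3×331 + 153
331 = 2×153 + 25
153 = 6×25 + 3
25 = 8×3 + 1
3 = 3×1 + 0  (stop)
So -840/331 = [-3; 2, 6, 8, 3].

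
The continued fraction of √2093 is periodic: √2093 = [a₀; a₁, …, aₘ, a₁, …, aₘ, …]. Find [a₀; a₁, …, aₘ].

[45; 1, 2, 1, 90]

a₀ = ⌊√2093⌋ = 45.
With m₀=0, d₀=1 and mₖ₊₁ = dₖaₖ − mₖ, dₖ₊₁ = (n − mₖ₊₁²)/dₖ, aₖ₊₁ = ⌊(a₀+mₖ₊₁)/dₖ₊₁⌋:
  k=1: m=45, d=68, a=1
  k=2: m=23, d=23, a=2
  k=3: m=23, d=68, a=1
  k=4: m=45, d=1, a=90
d=1 and a=2a₀=90 at k=4, so the next step gives (m, d) = (45, 68) again — its k=1 value — and the period has length 4.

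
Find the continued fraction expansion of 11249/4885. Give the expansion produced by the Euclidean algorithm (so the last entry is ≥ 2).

[2; 3, 3, 3, 3, 7, 6]

11249 = 2·4885 + 1479
4885 = 3·1479 + 448
1479 = 3·448 + 135
448 = 3·135 + 43
135 = 3·43 + 6
43 = 7·6 + 1
6 = 6·1 + 0  (stop)
So 11249/4885 = [2; 3, 3, 3, 3, 7, 6].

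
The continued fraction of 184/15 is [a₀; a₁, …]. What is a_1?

184 = 12·15 + 4   →  a_0 = 12
15 = 3·4 + 3   →  a_1 = 3

3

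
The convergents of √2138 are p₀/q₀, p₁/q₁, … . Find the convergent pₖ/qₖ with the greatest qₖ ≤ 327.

√2138 = [46; 4, 5, 5, 4, 92, …] (period length 5).
Convergents:
  p_0/q_0 = 46/1
  p_1/q_1 = 185/4
  p_2/q_2 = 971/21
  p_3/q_3 = 5040/109
  p_4/q_4 = 21131/457
q_3 = 109 ≤ 327 < 457 = q_4, so the answer is 5040/109.

5040/109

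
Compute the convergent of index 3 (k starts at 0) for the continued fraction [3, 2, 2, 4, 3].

Using pₖ = aₖpₖ₋₁ + pₖ₋₂, qₖ = aₖqₖ₋₁ + qₖ₋₂ (with p₋₁=1, p₋₂=0, q₋₁=0, q₋₂=1):
  k=0: a=3, p=3, q=1
  k=1: a=2, p=7, q=2
  k=2: a=2, p=17, q=5
  k=3: a=4, p=75, q=22

75/22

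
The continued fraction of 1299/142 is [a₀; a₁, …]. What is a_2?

1299 = 9·142 + 21   →  a_0 = 9
142 = 6·21 + 16   →  a_1 = 6
21 = 1·16 + 5   →  a_2 = 1

1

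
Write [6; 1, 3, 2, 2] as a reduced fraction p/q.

Fold from the inside: start with 2/1.
  2 + 1/2 = 5/2
  3 + 2/5 = 17/5
  1 + 5/17 = 22/17
  6 + 17/22 = 149/22

149/22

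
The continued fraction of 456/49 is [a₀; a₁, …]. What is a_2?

3

456 = 9·49 + 15   →  a_0 = 9
49 = 3·15 + 4   →  a_1 = 3
15 = 3·4 + 3   →  a_2 = 3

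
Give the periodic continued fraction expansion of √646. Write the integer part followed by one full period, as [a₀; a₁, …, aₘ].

a₀ = ⌊√646⌋ = 25.
With m₀=0, d₀=1 and mₖ₊₁ = dₖaₖ − mₖ, dₖ₊₁ = (n − mₖ₊₁²)/dₖ, aₖ₊₁ = ⌊(a₀+mₖ₊₁)/dₖ₊₁⌋:
  k=1: m=25, d=21, a=2
  k=2: m=17, d=17, a=2
  k=3: m=17, d=21, a=2
  k=4: m=25, d=1, a=50
d=1 and a=2a₀=50 at k=4, so the next step gives (m, d) = (25, 21) again — its k=1 value — and the period has length 4.

[25; 2, 2, 2, 50]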